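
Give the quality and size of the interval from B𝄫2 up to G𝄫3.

B to G spans six letter names (B-C-D-E-F-G) — that makes it a sixth of some quality.
At 8 semitones, Bbb2→Gbb3 falls one short of a major sixth: minor.

minor sixth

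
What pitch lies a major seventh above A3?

G#4

Seven letter names up from A: G.
Moving 11 semitones up from A3 (the size of a major seventh) reaches G#4.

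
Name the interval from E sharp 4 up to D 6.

E to D spans seven letter names (E-F-G-A-B-C-D), plus an octave, so the interval is some kind of fourteenth.
The major fourteenth is 23 semitones; here we have 21, two semitones narrower: diminished.
(Equivalently, a compound diminished seventh: a diminished seventh plus an octave.)

diminished fourteenth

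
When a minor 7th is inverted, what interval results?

Inverted interval numbers add to nine, so a seventh pairs with a second (7 + 2 = 9).
And minor becomes major under inversion, so we get a major second.

M2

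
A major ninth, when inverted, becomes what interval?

First reduce the compound major ninth to its simple form, a major second.
Inverted interval numbers add to nine, so a second pairs with a seventh (2 + 7 = 9).
The quality also flips — major becomes minor — giving a minor seventh.

m7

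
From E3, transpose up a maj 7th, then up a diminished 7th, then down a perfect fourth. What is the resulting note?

Up a major seventh from E3: D#4 (11 semitones up).
Up a diminished seventh from D#4: C5 (9 semitones up).
Down a perfect fourth from C5: G4 (5 semitones down).

G4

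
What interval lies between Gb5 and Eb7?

major 13th

G to E spans six letter names (G-A-B-C-D-E), plus an octave, so the interval is some kind of thirteenth.
The major thirteenth spans 21 semitones, and Gb5 to Eb7 is exactly 21 semitones — so this is a major thirteenth.
(Equivalently, a compound major sixth: a major sixth plus an octave.)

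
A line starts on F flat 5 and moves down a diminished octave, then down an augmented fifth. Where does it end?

Down a diminished octave from Fb5: F4 (11 semitones down).
An augmented fifth down from F4 is Bbb3.

B double-flat 3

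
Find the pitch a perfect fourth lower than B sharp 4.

F double-sharp 4

Four letter names down from B: F.
A perfect fourth is 5 semitones; 5 semitones down from B#4 gives F##4.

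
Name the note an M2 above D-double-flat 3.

Counting two letter names up from D lands on E.
Moving 2 semitones up from Dbb3 (the size of a major second) reaches Ebb3.

E-double-flat 3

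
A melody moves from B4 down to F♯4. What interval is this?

Descending from B4 to F#4 is the same interval as ascending F#4 to B4.
F to B spans four letter names (F-G-A-B) — that makes it a fourth of some quality.
F#4 to B4 is 5 semitones, matching the perfect fourth exactly, so the quality is perfect.

perfect 4th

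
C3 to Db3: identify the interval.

m2

C to D spans two letter names (C-D) — that makes it a second of some quality.
A major second would be 2 semitones, but C3 to Db3 is 1 — one semitone narrower, making it a minor second.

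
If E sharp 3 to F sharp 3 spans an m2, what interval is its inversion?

Inverted interval numbers add to nine, so a second pairs with a seventh (2 + 7 = 9).
And minor becomes major under inversion, so we get a major seventh.

major seventh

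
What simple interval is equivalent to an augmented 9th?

Subtracting seven from the interval number removes an octave: 9 − 7 = 2.
That makes an augmented ninth a compound augmented second — an octave plus an augmented second.

augmented 2nd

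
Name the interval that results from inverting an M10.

m6

First reduce the compound major tenth to its simple form, a major third.
Interval numbers invert to sum to nine: 3 + 6 = 9, so a third inverts to a sixth.
The quality also flips — major becomes minor — giving a minor sixth.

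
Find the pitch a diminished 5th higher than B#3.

F#4

The fifth takes the letter from B up to F.
A diminished fifth is 6 semitones; 6 semitones up from B#3 gives F#4.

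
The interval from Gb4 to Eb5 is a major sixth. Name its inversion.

minor third

Inverted interval numbers add to nine, so a sixth pairs with a third (6 + 3 = 9).
Quality inverts too: major becomes minor. That makes the inversion a minor third.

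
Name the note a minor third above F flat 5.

A double-flat 5

Counting three letter names up from F lands on A.
Moving 3 semitones up from Fb5 (the size of a minor third) reaches Abb5.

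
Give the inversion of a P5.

Interval numbers invert to sum to nine: 5 + 4 = 9, so a fifth inverts to a fourth.
Quality inverts too: perfect stays perfect. That makes the inversion a perfect fourth.

perfect fourth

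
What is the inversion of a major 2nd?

m7

The rule of nine gives the new number: 9 − 2 = 7, so a second becomes a seventh.
The quality also flips — major becomes minor — giving a minor seventh.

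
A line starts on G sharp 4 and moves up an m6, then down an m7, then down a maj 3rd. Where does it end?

A minor sixth up from G#4 is E5.
E5 down a minor seventh → F#4 (10 semitones).
F#4 down a major third → D4 (4 semitones).

D 4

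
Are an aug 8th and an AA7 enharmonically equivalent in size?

An augmented octave = 13 semitones = a doubly augmented seventh; enharmonically equal.

Yes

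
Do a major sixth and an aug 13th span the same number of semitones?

No

A major sixth is 9 semitones but an augmented thirteenth is 22 semitones — different sizes.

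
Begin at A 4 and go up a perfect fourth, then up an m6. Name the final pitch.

A4 up a perfect fourth → D5 (5 semitones).
D5 up a minor sixth → Bb5 (8 semitones).

B flat 5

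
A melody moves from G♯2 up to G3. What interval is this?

diminished octave

G to G is the same letter name, plus an octave — that makes it an octave of some quality.
The perfect octave is 12 semitones; here we have 11, one semitone narrower: diminished.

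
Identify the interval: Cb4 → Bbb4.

C to B spans seven letter names (C-D-E-F-G-A-B), so the interval is some kind of seventh.
A major seventh would be 11 semitones, but Cb4 to Bbb4 is 10 — one semitone narrower, making it a minor seventh.

m7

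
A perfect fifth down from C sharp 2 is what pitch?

The fifth takes the letter from C down to F.
A perfect fifth is 7 semitones; 7 semitones down from C#2 gives F#1.

F sharp 1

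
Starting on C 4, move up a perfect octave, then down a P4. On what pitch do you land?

C4 up a perfect octave → C5 (12 semitones).
C5 down a perfect fourth → G4 (5 semitones).

G 4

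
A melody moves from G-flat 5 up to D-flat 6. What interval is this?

G to D spans five letter names (G-A-B-C-D), so the interval is some kind of fifth.
The perfect fifth spans 7 semitones, and Gb5 to Db6 is exactly 7 semitones — so this is a perfect fifth.

perfect 5th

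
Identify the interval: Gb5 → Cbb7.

G to C spans four letter names (G-A-B-C), plus an octave — that makes it an eleventh of some quality.
The perfect eleventh is 17 semitones; here we have 16, one semitone narrower: diminished.
(Equivalently, a compound diminished fourth: a diminished fourth plus an octave.)

diminished eleventh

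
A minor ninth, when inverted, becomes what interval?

major 7th

First reduce the compound minor ninth to its simple form, a minor second.
Interval numbers invert to sum to nine: 2 + 7 = 9, so a second inverts to a seventh.
The quality also flips — minor becomes major — giving a major seventh.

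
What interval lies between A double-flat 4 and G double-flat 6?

A to G spans seven letter names (A-B-C-D-E-F-G), plus an octave, so the interval is some kind of fourteenth.
A major fourteenth would be 23 semitones, but Abb4 to Gbb6 is 22 — one semitone narrower, making it a minor fourteenth.
(Equivalently, a compound minor seventh: a minor seventh plus an octave.)

m14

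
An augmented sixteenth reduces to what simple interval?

Subtracting seven from the interval number removes an octave: 16 − 14 = 2.
That makes an augmented sixteenth a compound augmented second — 2 octaves plus an augmented second.

augmented 2nd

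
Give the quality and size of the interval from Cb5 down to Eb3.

minor 13th

Descending from Cb5 to Eb3 is the same interval as ascending Eb3 to Cb5.
E to C spans six letter names (E-F-G-A-B-C), plus an octave: a thirteenth.
Eb3 to Cb5 is 20 semitones, a half step short of the major thirteenth (21), so this is minor.
(Equivalently, a compound minor sixth: a minor sixth plus an octave.)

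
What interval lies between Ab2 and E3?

augmented fifth

A to E spans five letter names (A-B-C-D-E) — that makes it a fifth of some quality.
A perfect fifth would be 7 semitones; Ab2 to E3 is 8, one semitone wider, so the interval is augmented.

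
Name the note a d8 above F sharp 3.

F 4

For an octave the letter name doesn't change: still F, an octave up.
A diminished octave spans 11 semitones, so from F#3 the target pitch is F4.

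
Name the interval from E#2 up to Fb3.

dd9

E to F spans two letter names (E-F), plus an octave: a ninth.
E#2 to Fb3 spans 11 semitones — three semitones narrower than the major ninth (14) — giving a doubly diminished ninth.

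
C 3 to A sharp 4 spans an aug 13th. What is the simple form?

Subtracting seven from the interval number removes an octave: 13 − 7 = 6.
Quality carries through unchanged, so the simple form is an augmented sixth.

augmented 6th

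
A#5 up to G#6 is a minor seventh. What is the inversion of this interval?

Inverted interval numbers add to nine, so a seventh pairs with a second (7 + 2 = 9).
The quality also flips — minor becomes major — giving a major second.

major 2nd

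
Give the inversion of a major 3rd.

minor sixth

The rule of nine gives the new number: 9 − 3 = 6, so a third becomes a sixth.
Quality inverts too: major becomes minor. That makes the inversion a minor sixth.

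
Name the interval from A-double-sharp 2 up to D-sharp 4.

A to D spans four letter names (A-B-C-D), plus an octave — that makes it an eleventh of some quality.
A perfect eleventh would be 17 semitones; A##2 to D#4 is 16, one semitone narrower, so the interval is diminished.
(Equivalently, a compound diminished fourth: a diminished fourth plus an octave.)

diminished eleventh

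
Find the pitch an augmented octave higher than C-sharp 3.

C-double-sharp 4

The letter stays C (same as the start), shifted an octave up.
Moving 13 semitones up from C#3 (the size of an augmented octave) reaches C##4.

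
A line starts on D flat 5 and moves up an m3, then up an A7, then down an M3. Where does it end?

A minor third up from Db5 is Fb5.
An augmented seventh up from Fb5 is E6.
A major third down from E6 is C6.

C 6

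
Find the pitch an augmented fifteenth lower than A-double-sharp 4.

A-sharp 2

For a fifteenth the letter name doesn't change: still A, two octaves down.
An augmented fifteenth is 25 semitones; 25 semitones down from A##4 gives A#2.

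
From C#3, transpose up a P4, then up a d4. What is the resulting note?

Bb3

A perfect fourth up from C#3 is F#3.
Up a diminished fourth from F#3: Bb3 (4 semitones up).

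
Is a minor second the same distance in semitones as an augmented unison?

A minor second = 1 semitone = an augmented unison; enharmonically equal.

Yes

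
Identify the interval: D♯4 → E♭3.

A7

Descending from D#4 to Eb3 is the same interval as ascending Eb3 to D#4.
E to D spans seven letter names (E-F-G-A-B-C-D): a seventh.
Eb3 to D#4 spans 12 semitones — one semitone wider than the major seventh (11) — giving an augmented seventh.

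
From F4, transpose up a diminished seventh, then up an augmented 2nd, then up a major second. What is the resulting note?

F4 up a diminished seventh → Ebb5 (9 semitones).
Ebb5 up an augmented second → F5 (3 semitones).
F5 up a major second → G5 (2 semitones).

G5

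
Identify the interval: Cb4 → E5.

C to E spans three letter names (C-D-E), plus an octave, so the interval is some kind of tenth.
Cb4 to E5 spans 17 semitones — one semitone wider than the major tenth (16) — giving an augmented tenth.
(Equivalently, a compound augmented third: an augmented third plus an octave.)

augmented tenth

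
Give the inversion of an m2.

major seventh

Inverted interval numbers add to nine, so a second pairs with a seventh (2 + 7 = 9).
Quality inverts too: minor becomes major. That makes the inversion a major seventh.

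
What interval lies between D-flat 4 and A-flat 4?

perfect fifth

D to A spans five letter names (D-E-F-G-A) — that makes it a fifth of some quality.
Db4 to Ab4 is 7 semitones, matching the perfect fifth exactly, so the quality is perfect.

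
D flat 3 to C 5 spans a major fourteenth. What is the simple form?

Take out an octave (7 from the number): 14 − 7 = 7.
Quality carries through unchanged, so the simple form is a major seventh.

major 7th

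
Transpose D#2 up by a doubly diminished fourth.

Counting four letter names up from D lands on G.
A doubly diminished fourth is 3 semitones; 3 semitones up from D#2 gives Gb2.

Gb2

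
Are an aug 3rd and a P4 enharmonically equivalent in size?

An augmented third spans 5 semitones, and a perfect fourth also spans 5 semitones — they're enharmonic.

Yes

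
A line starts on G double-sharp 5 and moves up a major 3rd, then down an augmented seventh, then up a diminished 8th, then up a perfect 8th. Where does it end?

C 7

G##5 up a major third → B##5 (4 semitones).
B##5 down an augmented seventh → C#5 (12 semitones).
C#5 up a diminished octave → C6 (11 semitones).
C6 up a perfect octave → C7 (12 semitones).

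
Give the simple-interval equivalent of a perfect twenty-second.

perfect 8th

Each octave removed subtracts seven from the number: 22 − 14 = 8.
Quality carries through unchanged, so the simple form is a perfect octave.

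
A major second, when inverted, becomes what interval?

Inverted interval numbers add to nine, so a second pairs with a seventh (2 + 7 = 9).
Quality inverts too: major becomes minor. That makes the inversion a minor seventh.

minor 7th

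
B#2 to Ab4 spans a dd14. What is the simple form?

doubly diminished 7th

Subtracting seven from the interval number removes an octave: 14 − 7 = 7.
So a doubly diminished fourteenth is an octave plus a doubly diminished seventh. The quality is unchanged.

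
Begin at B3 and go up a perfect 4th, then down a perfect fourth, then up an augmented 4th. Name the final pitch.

A perfect fourth up from B3 is E4.
E4 down a perfect fourth → B3 (5 semitones).
B3 up an augmented fourth → E#4 (6 semitones).

E#4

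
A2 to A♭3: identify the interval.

A to A is the same letter name, plus an octave: an octave.
The perfect octave is 12 semitones; here we have 11, one semitone narrower: diminished.

diminished octave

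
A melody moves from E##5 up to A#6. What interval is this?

E to A spans four letter names (E-F-G-A), plus an octave: an eleventh.
The perfect eleventh is 17 semitones; here we have 16, one semitone narrower: diminished.
(Equivalently, a compound diminished fourth: a diminished fourth plus an octave.)

diminished 11th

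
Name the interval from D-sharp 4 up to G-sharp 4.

perfect fourth

D to G spans four letter names (D-E-F-G) — that makes it a fourth of some quality.
D#4 to G#4 is 5 semitones, matching the perfect fourth exactly, so the quality is perfect.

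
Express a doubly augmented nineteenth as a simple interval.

Subtracting seven from the interval number removes an octave: 19 − 14 = 5.
So a doubly augmented nineteenth is 2 octaves plus a doubly augmented fifth. The quality is unchanged.

doubly augmented fifth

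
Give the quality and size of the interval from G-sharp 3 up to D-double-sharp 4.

G to D spans five letter names (G-A-B-C-D): a fifth.
The perfect fifth is 7 semitones; here we have 8, one semitone wider: augmented.

augmented fifth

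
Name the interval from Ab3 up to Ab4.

perfect 8th

A to A is the same letter name, plus an octave — that makes it an octave of some quality.
Ab3 to Ab4 is 12 semitones, matching the perfect octave exactly, so the quality is perfect.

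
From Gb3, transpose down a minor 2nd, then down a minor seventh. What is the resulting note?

Down a minor second from Gb3: F3 (1 semitone down).
A minor seventh down from F3 is G2.

G2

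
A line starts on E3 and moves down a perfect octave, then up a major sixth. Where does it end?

Down a perfect octave from E3: E2 (12 semitones down).
E2 up a major sixth → C#3 (9 semitones).

C#3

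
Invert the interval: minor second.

major seventh

The rule of nine gives the new number: 9 − 2 = 7, so a second becomes a seventh.
Quality inverts too: minor becomes major. That makes the inversion a major seventh.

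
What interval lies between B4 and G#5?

B to G spans six letter names (B-C-D-E-F-G): a sixth.
Counting semitones, B4→G#5 is 9, which is the major sixth.

major sixth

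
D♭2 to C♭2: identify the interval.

Descending from Db2 to Cb2 is the same interval as ascending Cb2 to Db2.
C to D spans two letter names (C-D): a second.
The major second spans 2 semitones, and Cb2 to Db2 is exactly 2 semitones — so this is a major second.

major second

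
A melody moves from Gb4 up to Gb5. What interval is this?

G to G is the same letter name, plus an octave — that makes it an octave of some quality.
Counting semitones, Gb4→Gb5 is 12, which is the perfect octave.

P8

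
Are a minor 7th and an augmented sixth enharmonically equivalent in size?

A minor seventh = 10 semitones = an augmented sixth; enharmonically equal.

Yes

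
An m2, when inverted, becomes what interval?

The rule of nine gives the new number: 9 − 2 = 7, so a second becomes a seventh.
Quality inverts too: minor becomes major. That makes the inversion a major seventh.

major 7th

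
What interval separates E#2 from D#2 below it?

Descending from E#2 to D#2 is the same interval as ascending D#2 to E#2.
D to E spans two letter names (D-E), so the interval is some kind of second.
Counting semitones, D#2→E#2 is 2, which is the major second.

major 2nd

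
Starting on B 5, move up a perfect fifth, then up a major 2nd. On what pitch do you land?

G sharp 6

Up a perfect fifth from B5: F#6 (7 semitones up).
F#6 up a major second → G#6 (2 semitones).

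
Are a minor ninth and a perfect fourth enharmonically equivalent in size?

No

A minor ninth is 13 semitones but a perfect fourth is 5 semitones — different sizes.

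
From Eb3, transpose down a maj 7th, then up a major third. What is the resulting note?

A major seventh down from Eb3 is Fb2.
A major third up from Fb2 is Ab2.

Ab2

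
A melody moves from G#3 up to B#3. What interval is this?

G to B spans three letter names (G-A-B) — that makes it a third of some quality.
The major third spans 4 semitones, and G#3 to B#3 is exactly 4 semitones — so this is a major third.

major third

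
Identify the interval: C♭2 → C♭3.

C to C is the same letter name, plus an octave: an octave.
The perfect octave spans 12 semitones, and Cb2 to Cb3 is exactly 12 semitones — so this is a perfect octave.

perfect 8th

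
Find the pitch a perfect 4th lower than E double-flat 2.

Four letter names down from E: B.
A perfect fourth spans 5 semitones, so from Ebb2 the target pitch is Bbb1.

B double-flat 1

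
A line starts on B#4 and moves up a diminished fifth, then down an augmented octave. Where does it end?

F4

A diminished fifth up from B#4 is F#5.
Down an augmented octave from F#5: F4 (13 semitones down).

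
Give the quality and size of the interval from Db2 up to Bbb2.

minor sixth

D to B spans six letter names (D-E-F-G-A-B): a sixth.
A major sixth would be 9 semitones, but Db2 to Bbb2 is 8 — one semitone narrower, making it a minor sixth.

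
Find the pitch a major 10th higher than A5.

C#7

Three letters up from A (plus an octave) reaches C.
A major tenth is 16 semitones; 16 semitones up from A5 gives C#7.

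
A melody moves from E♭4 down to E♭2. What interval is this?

Descending from Eb4 to Eb2 is the same interval as ascending Eb2 to Eb4.
E to E is the same letter name, plus 2 octaves, so the interval is some kind of fifteenth.
Counting semitones, Eb2→Eb4 is 24, which is the perfect fifteenth.
(Equivalently, a compound perfect octave: a perfect octave plus an octave.)

perfect fifteenth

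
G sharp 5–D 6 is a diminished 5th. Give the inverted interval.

Interval numbers invert to sum to nine: 5 + 4 = 9, so a fifth inverts to a fourth.
The quality also flips — diminished becomes augmented — giving an augmented fourth.

augmented 4th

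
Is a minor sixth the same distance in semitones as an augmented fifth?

Yes

A minor sixth = 8 semitones = an augmented fifth; enharmonically equal.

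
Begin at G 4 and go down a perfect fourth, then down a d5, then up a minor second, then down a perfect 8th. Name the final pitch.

A 2

Down a perfect fourth from G4: D4 (5 semitones down).
Down a diminished fifth from D4: G#3 (6 semitones down).
Up a minor second from G#3: A3 (1 semitone up).
Down a perfect octave from A3: A2 (12 semitones down).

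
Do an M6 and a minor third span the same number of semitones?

A major sixth spans 9 semitones; a minor third spans 3 semitones. They differ by 6.

No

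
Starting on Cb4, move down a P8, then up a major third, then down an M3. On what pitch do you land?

A perfect octave down from Cb4 is Cb3.
A major third up from Cb3 is Eb3.
Down a major third from Eb3: Cb3 (4 semitones down).

Cb3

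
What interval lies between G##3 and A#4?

minor ninth

G to A spans two letter names (G-A), plus an octave, so the interval is some kind of ninth.
A major ninth would be 14 semitones, but G##3 to A#4 is 13 — one semitone narrower, making it a minor ninth.
(Equivalently, a compound minor second: a minor second plus an octave.)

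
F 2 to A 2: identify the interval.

F to A spans three letter names (F-G-A), so the interval is some kind of third.
Counting semitones, F2→A2 is 4, which is the major third.

major third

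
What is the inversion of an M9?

First reduce the compound major ninth to its simple form, a major second.
Interval numbers invert to sum to nine: 2 + 7 = 9, so a second inverts to a seventh.
Quality inverts too: major becomes minor. That makes the inversion a minor seventh.

minor 7th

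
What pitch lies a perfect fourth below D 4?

Counting four letter names down from D lands on A.
Moving 5 semitones down from D4 (the size of a perfect fourth) reaches A3.

A 3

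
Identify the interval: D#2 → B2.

minor 6th

D to B spans six letter names (D-E-F-G-A-B) — that makes it a sixth of some quality.
At 8 semitones, D#2→B2 falls one short of a major sixth: minor.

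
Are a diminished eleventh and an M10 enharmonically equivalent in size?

Yes

A diminished eleventh spans 16 semitones, and a major tenth also spans 16 semitones — they're enharmonic.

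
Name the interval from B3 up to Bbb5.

doubly diminished 15th

B to B is the same letter name, plus 2 octaves: a fifteenth.
B3 to Bbb5 spans 22 semitones — two semitones narrower than the perfect fifteenth (24) — giving a doubly diminished fifteenth.
(Equivalently, a compound doubly diminished octave: a doubly diminished octave plus an octave.)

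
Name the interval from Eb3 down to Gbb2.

augmented sixth

Descending from Eb3 to Gbb2 is the same interval as ascending Gbb2 to Eb3.
G to E spans six letter names (G-A-B-C-D-E), so the interval is some kind of sixth.
The major sixth is 9 semitones; here we have 10, one semitone wider: augmented.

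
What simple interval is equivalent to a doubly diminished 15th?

doubly diminished 8th

Take out an octave (7 from the number): 15 − 7 = 8.
So a doubly diminished fifteenth is an octave plus a doubly diminished octave. The quality is unchanged.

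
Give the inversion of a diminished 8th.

A1

The rule of nine gives the new number: 9 − 8 = 1, so an octave becomes a unison.
Quality inverts too: diminished becomes augmented. That makes the inversion an augmented unison.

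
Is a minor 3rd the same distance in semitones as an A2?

A minor third = 3 semitones = an augmented second; enharmonically equal.

Yes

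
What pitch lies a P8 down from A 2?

For an octave the letter name doesn't change: still A, an octave down.
A perfect octave spans 12 semitones, so from A2 the target pitch is A1.

A 1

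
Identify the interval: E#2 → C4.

diminished 13th

E to C spans six letter names (E-F-G-A-B-C), plus an octave, so the interval is some kind of thirteenth.
E#2 to C4 spans 19 semitones — two semitones narrower than the major thirteenth (21) — giving a diminished thirteenth.
(Equivalently, a compound diminished sixth: a diminished sixth plus an octave.)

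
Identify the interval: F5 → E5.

Descending from F5 to E5 is the same interval as ascending E5 to F5.
E to F spans two letter names (E-F), so the interval is some kind of second.
A major second would be 2 semitones, but E5 to F5 is 1 — one semitone narrower, making it a minor second.

m2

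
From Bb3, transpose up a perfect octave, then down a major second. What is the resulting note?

Bb3 up a perfect octave → Bb4 (12 semitones).
Down a major second from Bb4: Ab4 (2 semitones down).

Ab4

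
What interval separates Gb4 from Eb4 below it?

Descending from Gb4 to Eb4 is the same interval as ascending Eb4 to Gb4.
E to G spans three letter names (E-F-G) — that makes it a third of some quality.
Eb4 to Gb4 is 3 semitones, a half step short of the major third (4), so this is minor.

minor 3rd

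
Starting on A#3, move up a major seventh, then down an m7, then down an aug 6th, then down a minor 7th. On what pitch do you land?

D#2

A#3 up a major seventh → G##4 (11 semitones).
A minor seventh down from G##4 is A##3.
A##3 down an augmented sixth → C#3 (10 semitones).
Down a minor seventh from C#3: D#2 (10 semitones down).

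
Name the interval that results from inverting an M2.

Inverted interval numbers add to nine, so a second pairs with a seventh (2 + 7 = 9).
The quality also flips — major becomes minor — giving a minor seventh.

minor 7th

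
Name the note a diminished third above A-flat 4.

C-double-flat 5

The third takes the letter from A up to C.
Moving 2 semitones up from Ab4 (the size of a diminished third) reaches Cbb5.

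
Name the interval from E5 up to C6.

E to C spans six letter names (E-F-G-A-B-C) — that makes it a sixth of some quality.
A major sixth would be 9 semitones, but E5 to C6 is 8 — one semitone narrower, making it a minor sixth.

minor sixth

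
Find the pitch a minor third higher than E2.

Three letter names up from E: G.
Moving 3 semitones up from E2 (the size of a minor third) reaches G2.

G2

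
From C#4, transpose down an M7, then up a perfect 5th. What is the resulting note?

A3

C#4 down a major seventh → D3 (11 semitones).
D3 up a perfect fifth → A3 (7 semitones).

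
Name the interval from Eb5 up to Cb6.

E to C spans six letter names (E-F-G-A-B-C), so the interval is some kind of sixth.
Eb5 to Cb6 is 8 semitones, a half step short of the major sixth (9), so this is minor.

minor sixth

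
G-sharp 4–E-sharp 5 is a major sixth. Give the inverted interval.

m3

Interval numbers invert to sum to nine: 6 + 3 = 9, so a sixth inverts to a third.
And major becomes minor under inversion, so we get a minor third.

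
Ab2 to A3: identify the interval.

A to A is the same letter name, plus an octave — that makes it an octave of some quality.
Ab2 to A3 spans 13 semitones — one semitone wider than the perfect octave (12) — giving an augmented octave.

augmented octave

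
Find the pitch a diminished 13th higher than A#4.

Six letters up from A (plus an octave) reaches F.
Moving 19 semitones up from A#4 (the size of a diminished thirteenth) reaches F6.

F6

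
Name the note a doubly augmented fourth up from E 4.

The fourth takes the letter from E up to A.
Moving 7 semitones up from E4 (the size of a doubly augmented fourth) reaches A##4.

A-double-sharp 4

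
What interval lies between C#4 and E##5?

C to E spans three letter names (C-D-E), plus an octave — that makes it a tenth of some quality.
C#4 to E##5 spans 17 semitones — one semitone wider than the major tenth (16) — giving an augmented tenth.
(Equivalently, a compound augmented third: an augmented third plus an octave.)

augmented tenth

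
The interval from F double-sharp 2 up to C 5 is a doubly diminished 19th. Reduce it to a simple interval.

Each octave removed subtracts seven from the number: 19 − 14 = 5.
That makes a doubly diminished nineteenth a compound doubly diminished fifth — 2 octaves plus a doubly diminished fifth.

doubly diminished fifth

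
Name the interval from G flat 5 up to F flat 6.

G to F spans seven letter names (G-A-B-C-D-E-F): a seventh.
At 10 semitones, Gb5→Fb6 falls one short of a major seventh: minor.

minor seventh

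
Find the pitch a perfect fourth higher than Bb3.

Eb4

Four letter names up from B: E.
Moving 5 semitones up from Bb3 (the size of a perfect fourth) reaches Eb4.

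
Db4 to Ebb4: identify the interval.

D to E spans two letter names (D-E): a second.
A major second would be 2 semitones, but Db4 to Ebb4 is 1 — one semitone narrower, making it a minor second.

minor second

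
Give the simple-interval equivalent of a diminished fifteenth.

d8

Each octave removed subtracts seven from the number: 15 − 7 = 8.
So a diminished fifteenth is an octave plus a diminished octave. The quality is unchanged.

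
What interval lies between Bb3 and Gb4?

minor sixth

B to G spans six letter names (B-C-D-E-F-G) — that makes it a sixth of some quality.
A major sixth would be 9 semitones, but Bb3 to Gb4 is 8 — one semitone narrower, making it a minor sixth.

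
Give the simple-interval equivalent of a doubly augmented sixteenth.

Subtracting seven from the interval number removes an octave: 16 − 14 = 2.
Quality carries through unchanged, so the simple form is a doubly augmented second.

doubly augmented second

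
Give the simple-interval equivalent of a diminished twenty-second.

diminished octave

Each octave removed subtracts seven from the number: 22 − 14 = 8.
Quality carries through unchanged, so the simple form is a diminished octave.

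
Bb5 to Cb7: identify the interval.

m9

B to C spans two letter names (B-C), plus an octave, so the interval is some kind of ninth.
Bb5 to Cb7 is 13 semitones, a half step short of the major ninth (14), so this is minor.
(Equivalently, a compound minor second: a minor second plus an octave.)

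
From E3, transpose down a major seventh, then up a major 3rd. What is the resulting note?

E3 down a major seventh → F2 (11 semitones).
A major third up from F2 is A2.

A2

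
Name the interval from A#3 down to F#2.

major tenth

Descending from A#3 to F#2 is the same interval as ascending F#2 to A#3.
F to A spans three letter names (F-G-A), plus an octave, so the interval is some kind of tenth.
F#2 to A#3 is 16 semitones, matching the major tenth exactly, so the quality is major.
(Equivalently, a compound major third: a major third plus an octave.)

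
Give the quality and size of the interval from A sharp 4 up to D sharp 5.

A to D spans four letter names (A-B-C-D), so the interval is some kind of fourth.
The perfect fourth spans 5 semitones, and A#4 to D#5 is exactly 5 semitones — so this is a perfect fourth.

perfect 4th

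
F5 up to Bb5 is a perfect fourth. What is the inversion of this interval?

Interval numbers invert to sum to nine: 4 + 5 = 9, so a fourth inverts to a fifth.
Quality inverts too: perfect stays perfect. That makes the inversion a perfect fifth.

perfect 5th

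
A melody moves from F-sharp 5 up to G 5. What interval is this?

F to G spans two letter names (F-G): a second.
A major second would be 2 semitones, but F#5 to G5 is 1 — one semitone narrower, making it a minor second.

minor second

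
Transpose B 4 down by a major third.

G 4

Counting three letter names down from B lands on G.
A major third is 4 semitones; 4 semitones down from B4 gives G4.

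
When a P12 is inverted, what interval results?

First reduce the compound perfect twelfth to its simple form, a perfect fifth.
The rule of nine gives the new number: 9 − 5 = 4, so a fifth becomes a fourth.
And perfect stays perfect under inversion, so we get a perfect fourth.

P4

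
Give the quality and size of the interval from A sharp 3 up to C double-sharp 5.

major tenth

A to C spans three letter names (A-B-C), plus an octave, so the interval is some kind of tenth.
Counting semitones, A#3→C##5 is 16, which is the major tenth.
(Equivalently, a compound major third: a major third plus an octave.)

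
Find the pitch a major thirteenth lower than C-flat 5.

E-double-flat 3

Six letters down from C (plus an octave) reaches E.
Moving 21 semitones down from Cb5 (the size of a major thirteenth) reaches Ebb3.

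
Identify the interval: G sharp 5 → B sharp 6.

G to B spans three letter names (G-A-B), plus an octave, so the interval is some kind of tenth.
Counting semitones, G#5→B#6 is 16, which is the major tenth.
(Equivalently, a compound major third: a major third plus an octave.)

major tenth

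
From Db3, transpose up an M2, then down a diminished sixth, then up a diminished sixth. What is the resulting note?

Eb3

Up a major second from Db3: Eb3 (2 semitones up).
Down a diminished sixth from Eb3: G#2 (7 semitones down).
G#2 up a diminished sixth → Eb3 (7 semitones).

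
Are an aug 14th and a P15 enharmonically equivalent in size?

Yes

An augmented fourteenth = 24 semitones = a perfect fifteenth; enharmonically equal.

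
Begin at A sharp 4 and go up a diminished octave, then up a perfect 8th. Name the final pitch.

A 6

Up a diminished octave from A#4: A5 (11 semitones up).
A perfect octave up from A5 is A6.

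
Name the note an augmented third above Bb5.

Counting three letter names up from B lands on D.
An augmented third spans 5 semitones, so from Bb5 the target pitch is D#6.

D#6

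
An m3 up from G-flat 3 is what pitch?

Three letter names up from G: B.
Moving 3 semitones up from Gb3 (the size of a minor third) reaches Bbb3.

B-double-flat 3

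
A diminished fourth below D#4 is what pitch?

Counting four letter names down from D lands on A.
Moving 4 semitones down from D#4 (the size of a diminished fourth) reaches A##3.

A##3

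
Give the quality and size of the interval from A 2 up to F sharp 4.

A to F spans six letter names (A-B-C-D-E-F), plus an octave, so the interval is some kind of thirteenth.
Counting semitones, A2→F#4 is 21, which is the major thirteenth.
(Equivalently, a compound major sixth: a major sixth plus an octave.)

M13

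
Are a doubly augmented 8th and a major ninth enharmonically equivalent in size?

Both span 14 semitones: a doubly augmented octave and a major ninth are the same chromatic distance.

Yes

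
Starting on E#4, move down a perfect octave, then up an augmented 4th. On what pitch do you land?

A##3

Down a perfect octave from E#4: E#3 (12 semitones down).
An augmented fourth up from E#3 is A##3.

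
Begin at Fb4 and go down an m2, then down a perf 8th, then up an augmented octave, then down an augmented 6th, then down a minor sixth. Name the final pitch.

Bb2

Down a minor second from Fb4: Eb4 (1 semitone down).
Down a perfect octave from Eb4: Eb3 (12 semitones down).
An augmented octave up from Eb3 is E4.
E4 down an augmented sixth → Gb3 (10 semitones).
Down a minor sixth from Gb3: Bb2 (8 semitones down).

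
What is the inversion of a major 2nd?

minor 7th

Interval numbers invert to sum to nine: 2 + 7 = 9, so a second inverts to a seventh.
The quality also flips — major becomes minor — giving a minor seventh.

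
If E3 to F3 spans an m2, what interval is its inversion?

The rule of nine gives the new number: 9 − 2 = 7, so a second becomes a seventh.
The quality also flips — minor becomes major — giving a major seventh.

major seventh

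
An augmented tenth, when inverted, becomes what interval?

diminished 6th

First reduce the compound augmented tenth to its simple form, an augmented third.
The rule of nine gives the new number: 9 − 3 = 6, so a third becomes a sixth.
And augmented becomes diminished under inversion, so we get a diminished sixth.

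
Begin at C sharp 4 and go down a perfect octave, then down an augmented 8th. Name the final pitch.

C#4 down a perfect octave → C#3 (12 semitones).
Down an augmented octave from C#3: C2 (13 semitones down).

C 2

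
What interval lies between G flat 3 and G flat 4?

P8

G to G is the same letter name, plus an octave — that makes it an octave of some quality.
The perfect octave spans 12 semitones, and Gb3 to Gb4 is exactly 12 semitones — so this is a perfect octave.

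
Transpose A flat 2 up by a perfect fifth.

E flat 3

Counting five letter names up from A lands on E.
A perfect fifth spans 7 semitones, so from Ab2 the target pitch is Eb3.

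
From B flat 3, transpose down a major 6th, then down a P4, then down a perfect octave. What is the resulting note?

Bb3 down a major sixth → Db3 (9 semitones).
Down a perfect fourth from Db3: Ab2 (5 semitones down).
Ab2 down a perfect octave → Ab1 (12 semitones).

A flat 1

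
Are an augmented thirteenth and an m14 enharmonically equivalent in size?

An augmented thirteenth = 22 semitones = a minor fourteenth; enharmonically equal.

Yes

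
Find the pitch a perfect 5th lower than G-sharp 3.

C-sharp 3

Five letter names down from G: C.
Moving 7 semitones down from G#3 (the size of a perfect fifth) reaches C#3.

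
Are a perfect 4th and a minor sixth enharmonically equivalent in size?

No

A perfect fourth spans 5 semitones; a minor sixth spans 8 semitones. They differ by 3.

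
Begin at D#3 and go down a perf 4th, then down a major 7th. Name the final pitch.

A perfect fourth down from D#3 is A#2.
Down a major seventh from A#2: B1 (11 semitones down).

B1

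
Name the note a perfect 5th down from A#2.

D#2

Five letter names down from A: D.
Moving 7 semitones down from A#2 (the size of a perfect fifth) reaches D#2.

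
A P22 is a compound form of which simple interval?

Each octave removed subtracts seven from the number: 22 − 14 = 8.
So a perfect twenty-second is 2 octaves plus a perfect octave. The quality is unchanged.

perfect 8th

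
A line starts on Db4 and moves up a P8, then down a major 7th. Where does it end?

Ebb4

A perfect octave up from Db4 is Db5.
Down a major seventh from Db5: Ebb4 (11 semitones down).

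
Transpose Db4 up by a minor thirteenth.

Counting six letter names plus an octave up from D lands on B.
Moving 20 semitones up from Db4 (the size of a minor thirteenth) reaches Bbb5.

Bbb5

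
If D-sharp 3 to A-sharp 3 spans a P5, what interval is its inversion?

Inverted interval numbers add to nine, so a fifth pairs with a fourth (5 + 4 = 9).
And perfect stays perfect under inversion, so we get a perfect fourth.

perfect 4th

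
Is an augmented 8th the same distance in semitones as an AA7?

Yes

An augmented octave spans 13 semitones, and a doubly augmented seventh also spans 13 semitones — they're enharmonic.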